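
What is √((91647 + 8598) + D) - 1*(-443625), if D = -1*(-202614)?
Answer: 443625 + 9*√3739 ≈ 4.4418e+5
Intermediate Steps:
D = 202614
√((91647 + 8598) + D) - 1*(-443625) = √((91647 + 8598) + 202614) - 1*(-443625) = √(100245 + 202614) + 443625 = √302859 + 443625 = 9*√3739 + 443625 = 443625 + 9*√3739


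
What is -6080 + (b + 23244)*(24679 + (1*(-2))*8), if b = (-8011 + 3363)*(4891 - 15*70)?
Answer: -439734489092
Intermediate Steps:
b = -17852968 (b = -4648*(4891 - 1050) = -4648*3841 = -17852968)
-6080 + (b + 23244)*(24679 + (1*(-2))*8) = -6080 + (-17852968 + 23244)*(24679 + (1*(-2))*8) = -6080 - 17829724*(24679 - 2*8) = -6080 - 17829724*(24679 - 16) = -6080 - 17829724*24663 = -6080 - 439734483012 = -439734489092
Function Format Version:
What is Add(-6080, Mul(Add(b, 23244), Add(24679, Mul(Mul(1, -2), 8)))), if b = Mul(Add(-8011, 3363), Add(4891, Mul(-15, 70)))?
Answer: -439734489092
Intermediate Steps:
b = -17852968 (b = Mul(-4648, Add(4891, -1050)) = Mul(-4648, 3841) = -17852968)
Add(-6080, Mul(Add(b, 23244), Add(24679, Mul(Mul(1, -2), 8)))) = Add(-6080, Mul(Add(-17852968, 23244), Add(24679, Mul(Mul(1, -2), 8)))) = Add(-6080, Mul(-17829724, Add(24679, Mul(-2, 8)))) = Add(-6080, Mul(-17829724, Add(24679, -16))) = Add(-6080, Mul(-17829724, 24663)) = Add(-6080, -439734483012) = -439734489092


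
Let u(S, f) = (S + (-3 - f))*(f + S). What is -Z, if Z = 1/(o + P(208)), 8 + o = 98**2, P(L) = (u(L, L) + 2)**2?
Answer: -1/1562112 ≈ -6.4016e-7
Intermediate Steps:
u(S, f) = (S + f)*(-3 + S - f) (u(S, f) = (-3 + S - f)*(S + f) = (S + f)*(-3 + S - f))
P(L) = (2 - 6*L)**2 (P(L) = ((L**2 - L**2 - 3*L - 3*L) + 2)**2 = (-6*L + 2)**2 = (2 - 6*L)**2)
o = 9596 (o = -8 + 98**2 = -8 + 9604 = 9596)
Z = 1/1562112 (Z = 1/(9596 + 4*(1 - 3*208)**2) = 1/(9596 + 4*(1 - 624)**2) = 1/(9596 + 4*(-623)**2) = 1/(9596 + 4*388129) = 1/(9596 + 1552516) = 1/1562112 ≈ 6.4016e-7)
-Z = -1*1/1562112 = -1/1562112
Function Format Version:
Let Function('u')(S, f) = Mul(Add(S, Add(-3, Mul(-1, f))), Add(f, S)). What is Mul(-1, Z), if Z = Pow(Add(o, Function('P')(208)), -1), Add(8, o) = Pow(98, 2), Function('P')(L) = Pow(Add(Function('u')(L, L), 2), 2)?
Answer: Rational(-1, 1562112) ≈ -6.4016e-7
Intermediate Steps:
Function('u')(S, f) = Mul(Add(S, f), Add(-3, S, Mul(-1, f))) (Function('u')(S, f) = Mul(Add(-3, S, Mul(-1, f)), Add(S, f)) = Mul(Add(S, f), Add(-3, S, Mul(-1, f))))
Function('P')(L) = Pow(Add(2, Mul(-6, L)), 2) (Function('P')(L) = Pow(Add(Add(Pow(L, 2), Mul(-1, Pow(L, 2)), Mul(-3, L), Mul(-3, L)), 2), 2) = Pow(Add(Mul(-6, L), 2), 2) = Pow(Add(2, Mul(-6, L)), 2))
o = 9596 (o = Add(-8, Pow(98, 2)) = Add(-8, 9604) = 9596)
Z = Rational(1, 1562112) (Z = Pow(Add(9596, Mul(4, Pow(Add(1, Mul(-3, 208)), 2))), -1) = Pow(Add(9596, Mul(4, Pow(Add(1, -624), 2))), -1) = Pow(Add(9596, Mul(4, Pow(-623, 2))), -1) = Pow(Add(9596, Mul(4, 388129)), -1) = Pow(Add(9596, 1552516), -1) = Pow(1562112, -1) = Rational(1, 1562112) ≈ 6.4016e-7)
Mul(-1, Z) = Mul(-1, Rational(1, 1562112)) = Rational(-1, 1562112)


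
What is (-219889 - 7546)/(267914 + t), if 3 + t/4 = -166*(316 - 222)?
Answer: -227435/205486 ≈ -1.1068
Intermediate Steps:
t = -62428 (t = -12 + 4*(-166*(316 - 222)) = -12 + 4*(-166*94) = -12 + 4*(-15604) = -12 - 62416 = -62428)
(-219889 - 7546)/(267914 + t) = (-219889 - 7546)/(267914 - 62428) = -227435/205486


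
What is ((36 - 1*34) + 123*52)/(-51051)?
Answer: -914/7293 ≈ -0.12533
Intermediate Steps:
((36 - 1*34) + 123*52)/(-51051) = ((36 - 34) + 6396)*(-1/51051) = (2 + 6396)*(-1/51051) = 6398*(-1/51051) = -914/7293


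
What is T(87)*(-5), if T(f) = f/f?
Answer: -5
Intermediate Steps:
T(f) = 1
T(87)*(-5) = 1*(-5) = -5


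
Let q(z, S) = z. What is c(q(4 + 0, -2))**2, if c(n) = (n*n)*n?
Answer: 4096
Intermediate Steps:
c(n) = n**3 (c(n) = n**2*n = n**3)
c(q(4 + 0, -2))**2 = ((4 + 0)**3)**2 = (4**3)**2 = 64**2 = 4096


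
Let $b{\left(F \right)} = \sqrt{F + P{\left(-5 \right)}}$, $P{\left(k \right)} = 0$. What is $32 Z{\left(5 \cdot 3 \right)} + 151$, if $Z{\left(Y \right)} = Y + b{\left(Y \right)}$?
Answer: $631 + 32 \sqrt{15} \approx 754.94$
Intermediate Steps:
$b{\left(F \right)} = \sqrt{F}$ ($b{\left(F \right)} = \sqrt{F + 0} = \sqrt{F}$)
$Z{\left(Y \right)} = Y + \sqrt{Y}$
$32 Z{\left(5 \cdot 3 \right)} + 151 = 32 \left(5 \cdot 3 + \sqrt{5 \cdot 3}\right) + 151 = 32 \left(15 + \sqrt{15}\right) + 151 = \left(480 + 32 \sqrt{15}\right) + 151 = 631 + 32 \sqrt{15}$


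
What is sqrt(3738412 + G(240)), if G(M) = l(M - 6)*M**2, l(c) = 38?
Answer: 2*sqrt(1481803) ≈ 2434.6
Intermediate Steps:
G(M) = 38*M**2
sqrt(3738412 + G(240)) = sqrt(3738412 + 38*240**2) = sqrt(3738412 + 38*57600) = sqrt(3738412 + 2188800) = sqrt(5927212) = 2*sqrt(1481803)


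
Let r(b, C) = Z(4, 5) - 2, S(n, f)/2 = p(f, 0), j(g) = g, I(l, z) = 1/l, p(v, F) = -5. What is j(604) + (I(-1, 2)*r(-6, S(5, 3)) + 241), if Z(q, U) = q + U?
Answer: 838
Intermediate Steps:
Z(q, U) = U + q
S(n, f) = -10 (S(n, f) = 2*(-5) = -10)
r(b, C) = 7 (r(b, C) = (5 + 4) - 2 = 9 - 2 = 7)
j(604) + (I(-1, 2)*r(-6, S(5, 3)) + 241) = 604 + (7/(-1) + 241) = 604 + (-1*7 + 241) = 604 + (-7 + 241) = 604 + 234 = 838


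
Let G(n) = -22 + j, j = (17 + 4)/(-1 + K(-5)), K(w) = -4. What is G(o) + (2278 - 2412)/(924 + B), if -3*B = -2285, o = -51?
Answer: -664477/25285 ≈ -26.279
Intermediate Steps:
B = 2285/3 (B = -1/3*(-2285) = 2285/3 ≈ 761.67)
j = -21/5 (j = (17 + 4)/(-1 - 4) = 21/(-5) = 21*(-1/5) = -21/5 ≈ -4.2000)
G(n) = -131/5 (G(n) = -22 - 21/5 = -131/5)
G(o) + (2278 - 2412)/(924 + B) = -131/5 + (2278 - 2412)/(924 + 2285/3) = -131/5 - 134/5057/3 = -131/5 - 134*3/5057 = -131/5 - 402/5057 = -664477/25285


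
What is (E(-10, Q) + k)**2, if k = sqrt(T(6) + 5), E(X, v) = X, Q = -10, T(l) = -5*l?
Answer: 75 - 100*I ≈ 75.0 - 100.0*I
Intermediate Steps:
k = 5*I (k = sqrt(-5*6 + 5) = sqrt(-30 + 5) = sqrt(-25) = 5*I ≈ 5.0*I)
(E(-10, Q) + k)**2 = (-10 + 5*I)**2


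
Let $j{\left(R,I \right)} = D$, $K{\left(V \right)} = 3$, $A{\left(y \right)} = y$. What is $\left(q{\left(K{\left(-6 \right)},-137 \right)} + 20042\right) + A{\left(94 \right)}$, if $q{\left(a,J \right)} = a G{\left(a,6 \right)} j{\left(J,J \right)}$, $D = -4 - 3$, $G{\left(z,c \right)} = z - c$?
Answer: $20199$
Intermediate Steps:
$D = -7$ ($D = -4 - 3 = -7$)
$j{\left(R,I \right)} = -7$
$q{\left(a,J \right)} = - 7 a \left(-6 + a\right)$ ($q{\left(a,J \right)} = a \left(a - 6\right) \left(-7\right) = a \left(-6 + a\right) \left(-7\right) = - 7 a \left(-6 + a\right)$)
$\left(q{\left(K{\left(-6 \right)},-137 \right)} + 20042\right) + A{\left(94 \right)} = \left(7 \cdot 3 \left(6 - 3\right) + 20042\right) + 94 = \left(7 \cdot 3 \cdot 3 + 20042\right) + 94 = \left(63 + 20042\right) + 94 = 20105 + 94 = 20199$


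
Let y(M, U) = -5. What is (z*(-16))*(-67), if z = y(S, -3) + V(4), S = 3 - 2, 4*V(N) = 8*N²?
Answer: 28944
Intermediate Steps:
V(N) = 2*N² (V(N) = (8*N²)/4 = 2*N²)
S = 1
z = 27 (z = -5 + 2*4² = -5 + 2*16 = -5 + 32 = 27)
(z*(-16))*(-67) = (27*(-16))*(-67) = -432*(-67) = 28944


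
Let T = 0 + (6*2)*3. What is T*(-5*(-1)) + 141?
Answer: 321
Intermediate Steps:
T = 36 (T = 0 + 12*3 = 0 + 36 = 36)
T*(-5*(-1)) + 141 = 36*(-5*(-1)) + 141 = 36*5 + 141 = 180 + 141 = 321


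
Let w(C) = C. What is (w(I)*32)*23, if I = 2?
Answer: 1472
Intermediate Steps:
(w(I)*32)*23 = (2*32)*23 = 64*23 = 1472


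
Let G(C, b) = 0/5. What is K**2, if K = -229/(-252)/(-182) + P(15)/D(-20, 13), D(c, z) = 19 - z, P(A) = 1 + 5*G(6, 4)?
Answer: 54982225/2103506496 ≈ 0.026138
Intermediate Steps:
G(C, b) = 0 (G(C, b) = 0*(1/5) = 0)
P(A) = 1 (P(A) = 1 + 5*0 = 1 + 0 = 1)
K = 7415/45864 (K = -229/(-252)/(-182) + 1/(19 - 1*13) = -229*(-1/252)*(-1/182) + 1/(19 - 13) = (229/252)*(-1/182) + 1/6 = -229/45864 + 1*(1/6) = -229/45864 + 1/6 = 7415/45864 ≈ 0.16167)
K**2 = (7415/45864)**2 = 54982225/2103506496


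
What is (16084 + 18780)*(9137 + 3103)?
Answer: 426735360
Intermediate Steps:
(16084 + 18780)*(9137 + 3103) = 34864*12240 = 426735360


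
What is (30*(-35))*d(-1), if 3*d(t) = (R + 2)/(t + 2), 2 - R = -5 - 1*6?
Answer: -5250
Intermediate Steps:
R = 13 (R = 2 - (-5 - 1*6) = 2 - (-5 - 6) = 2 - 1*(-11) = 2 + 11 = 13)
d(t) = 5/(2 + t) (d(t) = ((13 + 2)/(t + 2))/3 = (15/(2 + t))/3 = 5/(2 + t))
(30*(-35))*d(-1) = (30*(-35))*(5/(2 - 1)) = -5250/1 = -5250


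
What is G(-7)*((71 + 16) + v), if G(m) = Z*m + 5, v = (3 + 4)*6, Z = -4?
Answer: 4257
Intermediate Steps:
v = 42 (v = 7*6 = 42)
G(m) = 5 - 4*m (G(m) = -4*m + 5 = 5 - 4*m)
G(-7)*((71 + 16) + v) = (5 - 4*(-7))*((71 + 16) + 42) = (5 + 28)*(87 + 42) = 33*129 = 4257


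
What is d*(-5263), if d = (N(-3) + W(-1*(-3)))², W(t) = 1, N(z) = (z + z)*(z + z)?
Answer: -7205047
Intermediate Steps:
N(z) = 4*z² (N(z) = (2*z)*(2*z) = 4*z²)
d = 1369 (d = (4*(-3)² + 1)² = (4*9 + 1)² = (36 + 1)² = 37² = 1369)
d*(-5263) = 1369*(-5263) = -7205047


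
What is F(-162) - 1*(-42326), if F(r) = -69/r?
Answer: 2285627/54 ≈ 42326.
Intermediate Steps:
F(-162) - 1*(-42326) = -69/(-162) - 1*(-42326) = -69*(-1/162) + 42326 = 23/54 + 42326 = 2285627/54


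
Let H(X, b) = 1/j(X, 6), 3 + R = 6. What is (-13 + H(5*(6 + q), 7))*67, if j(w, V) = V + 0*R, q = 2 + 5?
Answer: -5159/6 ≈ -859.83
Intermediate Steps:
R = 3 (R = -3 + 6 = 3)
q = 7
j(w, V) = V (j(w, V) = V + 0*3 = V + 0 = V)
H(X, b) = ⅙ (H(X, b) = 1/6 = ⅙)
(-13 + H(5*(6 + q), 7))*67 = (-13 + ⅙)*67 = -77/6*67 = -5159/6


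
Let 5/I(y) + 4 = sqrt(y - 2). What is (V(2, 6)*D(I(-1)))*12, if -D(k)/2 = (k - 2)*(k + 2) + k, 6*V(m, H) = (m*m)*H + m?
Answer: 104*(77*I + 195*sqrt(3))/(28*I + 45*sqrt(3)) ≈ 431.84 - 52.393*I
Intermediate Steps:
V(m, H) = m/6 + H*m**2/6 (V(m, H) = ((m*m)*H + m)/6 = (m**2*H + m)/6 = (H*m**2 + m)/6 = (m + H*m**2)/6 = m/6 + H*m**2/6)
I(y) = 5/(-4 + sqrt(-2 + y)) (I(y) = 5/(-4 + sqrt(y - 2)) = 5/(-4 + sqrt(-2 + y)))
D(k) = -2*k - 2*(-2 + k)*(2 + k) (D(k) = -2*((k - 2)*(k + 2) + k) = -2*((-2 + k)*(2 + k) + k) = -2*(k + (-2 + k)*(2 + k)) = -2*k - 2*(-2 + k)*(2 + k))
(V(2, 6)*D(I(-1)))*12 = (((1/6)*2*(1 + 6*2))*(8 - 10/(-4 + sqrt(-2 - 1)) - 2*25/(-4 + sqrt(-2 - 1))**2))*12 = (((1/6)*2*(1 + 12))*(8 - 10/(-4 + sqrt(-3)) - 2*25/(-4 + sqrt(-3))**2))*12 = (((1/6)*2*13)*(8 - 10/(-4 + I*sqrt(3)) - 2*25/(-4 + I*sqrt(3))**2))*12 = (13*(8 - 10/(-4 + I*sqrt(3)) - 50/(-4 + I*sqrt(3))**2)/3)*12 = (13*(8 - 50/(-4 + I*sqrt(3))**2 - 10/(-4 + I*sqrt(3)))/3)*12 = (104/3 - 650/(3*(-4 + I*sqrt(3))**2) - 130/(3*(-4 + I*sqrt(3))))*12 = 416 - 2600/(-4 + I*sqrt(3))**2 - 520/(-4 + I*sqrt(3))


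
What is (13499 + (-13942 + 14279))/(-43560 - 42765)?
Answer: -4612/28775 ≈ -0.16028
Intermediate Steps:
(13499 + (-13942 + 14279))/(-43560 - 42765) = (13499 + 337)/(-86325) = 13836*(-1/86325) = -4612/28775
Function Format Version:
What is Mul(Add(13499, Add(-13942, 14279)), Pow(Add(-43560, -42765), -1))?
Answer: Rational(-4612, 28775) ≈ -0.16028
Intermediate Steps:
Mul(Add(13499, Add(-13942, 14279)), Pow(Add(-43560, -42765), -1)) = Mul(Add(13499, 337), Pow(-86325, -1)) = Mul(13836, Rational(-1, 86325)) = Rational(-4612, 28775)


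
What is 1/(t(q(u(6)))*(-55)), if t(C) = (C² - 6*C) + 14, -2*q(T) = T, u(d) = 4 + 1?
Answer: -4/7755 ≈ -0.00051580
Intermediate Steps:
u(d) = 5
q(T) = -T/2
t(C) = 14 + C² - 6*C
1/(t(q(u(6)))*(-55)) = 1/((14 + (-½*5)² - (-3)*5)*(-55)) = 1/((14 + (-5/2)² - 6*(-5/2))*(-55)) = 1/((14 + 25/4 + 15)*(-55)) = 1/((141/4)*(-55)) = 1/(-7755/4) = -4/7755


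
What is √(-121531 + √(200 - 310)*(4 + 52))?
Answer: √(-121531 + 56*I*√110) ≈ 0.8424 + 348.61*I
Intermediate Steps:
√(-121531 + √(200 - 310)*(4 + 52)) = √(-121531 + √(-110)*56) = √(-121531 + (I*√110)*56) = √(-121531 + 56*I*√110)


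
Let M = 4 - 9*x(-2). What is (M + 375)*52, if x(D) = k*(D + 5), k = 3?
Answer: 15496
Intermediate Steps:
x(D) = 15 + 3*D (x(D) = 3*(D + 5) = 3*(5 + D) = 15 + 3*D)
M = -77 (M = 4 - 9*(15 + 3*(-2)) = 4 - 9*(15 - 6) = 4 - 9*9 = 4 - 81 = -77)
(M + 375)*52 = (-77 + 375)*52 = 298*52 = 15496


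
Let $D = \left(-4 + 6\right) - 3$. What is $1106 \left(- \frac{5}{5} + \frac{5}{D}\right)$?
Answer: $-6636$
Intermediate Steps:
$D = -1$ ($D = 2 - 3 = -1$)
$1106 \left(- \frac{5}{5} + \frac{5}{D}\right) = 1106 \left(- \frac{5}{5} + \frac{5}{-1}\right) = 1106 \left(\left(-5\right) \frac{1}{5} + 5 \left(-1\right)\right) = 1106 \left(-1 - 5\right) = 1106 \left(-6\right) = -6636$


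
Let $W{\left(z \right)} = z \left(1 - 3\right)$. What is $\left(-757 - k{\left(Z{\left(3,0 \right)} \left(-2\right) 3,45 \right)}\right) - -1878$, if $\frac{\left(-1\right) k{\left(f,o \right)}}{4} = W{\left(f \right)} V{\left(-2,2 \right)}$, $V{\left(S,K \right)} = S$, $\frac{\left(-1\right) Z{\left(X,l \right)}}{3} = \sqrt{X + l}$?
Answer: $1121 + 288 \sqrt{3} \approx 1619.8$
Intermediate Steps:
$Z{\left(X,l \right)} = - 3 \sqrt{X + l}$
$W{\left(z \right)} = - 2 z$ ($W{\left(z \right)} = z \left(-2\right) = - 2 z$)
$k{\left(f,o \right)} = - 16 f$ ($k{\left(f,o \right)} = - 4 - 2 f \left(-2\right) = - 4 \cdot 4 f = - 16 f$)
$\left(-757 - k{\left(Z{\left(3,0 \right)} \left(-2\right) 3,45 \right)}\right) - -1878 = \left(-757 - - 16 - 3 \sqrt{3 + 0} \left(-2\right) 3\right) - -1878 = \left(-757 - - 16 - 3 \sqrt{3} \left(-2\right) 3\right) + 1878 = \left(-757 - - 16 \cdot 6 \sqrt{3} \cdot 3\right) + 1878 = \left(-757 - - 16 \cdot 18 \sqrt{3}\right) + 1878 = \left(-757 - - 288 \sqrt{3}\right) + 1878 = \left(-757 + 288 \sqrt{3}\right) + 1878 = 1121 + 288 \sqrt{3}$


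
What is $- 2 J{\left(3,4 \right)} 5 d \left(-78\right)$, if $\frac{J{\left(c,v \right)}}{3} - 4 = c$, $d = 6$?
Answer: $98280$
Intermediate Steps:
$J{\left(c,v \right)} = 12 + 3 c$
$- 2 J{\left(3,4 \right)} 5 d \left(-78\right) = - 2 \left(12 + 3 \cdot 3\right) 5 \cdot 6 \left(-78\right) = - 2 \left(12 + 9\right) 5 \cdot 6 \left(-78\right) = - 2 \cdot 21 \cdot 5 \cdot 6 \left(-78\right) = - 2 \cdot 105 \cdot 6 \left(-78\right) = \left(-2\right) 630 \left(-78\right) = \left(-1260\right) \left(-78\right) = 98280$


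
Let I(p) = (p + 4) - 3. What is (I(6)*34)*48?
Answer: 11424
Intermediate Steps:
I(p) = 1 + p (I(p) = (4 + p) - 3 = 1 + p)
(I(6)*34)*48 = ((1 + 6)*34)*48 = (7*34)*48 = 238*48 = 11424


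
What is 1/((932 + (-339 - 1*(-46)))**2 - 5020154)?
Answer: -1/4611833 ≈ -2.1683e-7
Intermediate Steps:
1/((932 + (-339 - 1*(-46)))**2 - 5020154) = 1/((932 + (-339 + 46))**2 - 5020154) = 1/((932 - 293)**2 - 5020154) = 1/(639**2 - 5020154) = 1/(408321 - 5020154) = 1/(-4611833) = -1/4611833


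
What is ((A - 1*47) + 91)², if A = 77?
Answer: 14641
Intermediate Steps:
((A - 1*47) + 91)² = ((77 - 1*47) + 91)² = ((77 - 47) + 91)² = (30 + 91)² = 121² = 14641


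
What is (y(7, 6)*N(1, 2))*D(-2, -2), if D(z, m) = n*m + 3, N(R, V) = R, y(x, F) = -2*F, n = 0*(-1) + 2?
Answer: 12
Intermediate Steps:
n = 2 (n = 0 + 2 = 2)
D(z, m) = 3 + 2*m (D(z, m) = 2*m + 3 = 3 + 2*m)
(y(7, 6)*N(1, 2))*D(-2, -2) = (-2*6*1)*(3 + 2*(-2)) = (-12*1)*(3 - 4) = -12*(-1) = 12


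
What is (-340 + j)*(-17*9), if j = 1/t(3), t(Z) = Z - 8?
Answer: 260253/5 ≈ 52051.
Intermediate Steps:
t(Z) = -8 + Z
j = -1/5 (j = 1/(-8 + 3) = 1/(-5) = -1/5 ≈ -0.20000)
(-340 + j)*(-17*9) = (-340 - 1/5)*(-17*9) = -1701/5*(-153) = 260253/5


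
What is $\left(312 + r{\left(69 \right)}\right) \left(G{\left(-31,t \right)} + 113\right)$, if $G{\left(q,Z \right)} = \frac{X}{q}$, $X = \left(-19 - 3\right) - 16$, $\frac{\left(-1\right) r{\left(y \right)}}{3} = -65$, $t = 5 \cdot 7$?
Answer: $\frac{1795287}{31} \approx 57913.0$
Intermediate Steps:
$t = 35$
$r{\left(y \right)} = 195$ ($r{\left(y \right)} = \left(-3\right) \left(-65\right) = 195$)
$X = -38$ ($X = -22 - 16 = -38$)
$G{\left(q,Z \right)} = - \frac{38}{q}$
$\left(312 + r{\left(69 \right)}\right) \left(G{\left(-31,t \right)} + 113\right) = \left(312 + 195\right) \left(- \frac{38}{-31} + 113\right) = 507 \left(\left(-38\right) \left(- \frac{1}{31}\right) + 113\right) = 507 \left(\frac{38}{31} + 113\right) = 507 \cdot \frac{3541}{31} = \frac{1795287}{31}$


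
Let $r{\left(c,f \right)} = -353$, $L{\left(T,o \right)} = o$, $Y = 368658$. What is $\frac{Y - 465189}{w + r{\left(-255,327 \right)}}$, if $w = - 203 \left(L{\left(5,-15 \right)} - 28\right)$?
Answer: $- \frac{32177}{2792} \approx -11.525$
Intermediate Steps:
$w = 8729$ ($w = - 203 \left(-15 - 28\right) = \left(-203\right) \left(-43\right) = 8729$)
$\frac{Y - 465189}{w + r{\left(-255,327 \right)}} = \frac{368658 - 465189}{8729 - 353} = - \frac{96531}{8376} = \left(-96531\right) \frac{1}{8376} = - \frac{32177}{2792}$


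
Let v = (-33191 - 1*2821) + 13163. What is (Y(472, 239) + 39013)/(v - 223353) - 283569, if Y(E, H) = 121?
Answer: -34907647036/123101 ≈ -2.8357e+5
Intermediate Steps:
v = -22849 (v = (-33191 - 2821) + 13163 = -36012 + 13163 = -22849)
(Y(472, 239) + 39013)/(v - 223353) - 283569 = (121 + 39013)/(-22849 - 223353) - 283569 = 39134/(-246202) - 283569 = 39134*(-1/246202) - 283569 = -19567/123101 - 283569 = -34907647036/123101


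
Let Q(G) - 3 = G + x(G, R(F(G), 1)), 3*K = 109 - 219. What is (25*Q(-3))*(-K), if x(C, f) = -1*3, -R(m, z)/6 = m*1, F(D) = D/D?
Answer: -2750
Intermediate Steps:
F(D) = 1
R(m, z) = -6*m
K = -110/3 (K = (109 - 219)/3 = (⅓)*(-110) = -110/3 ≈ -36.667)
x(C, f) = -3
Q(G) = G (Q(G) = 3 + (G - 3) = 3 + (-3 + G) = G)
(25*Q(-3))*(-K) = (25*(-3))*(-1*(-110/3)) = -75*110/3 = -2750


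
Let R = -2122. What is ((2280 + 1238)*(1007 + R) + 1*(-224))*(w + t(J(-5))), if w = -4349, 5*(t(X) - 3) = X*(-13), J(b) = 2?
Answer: 85344306264/5 ≈ 1.7069e+10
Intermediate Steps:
t(X) = 3 - 13*X/5 (t(X) = 3 + (X*(-13))/5 = 3 + (-13*X)/5 = 3 - 13*X/5)
((2280 + 1238)*(1007 + R) + 1*(-224))*(w + t(J(-5))) = ((2280 + 1238)*(1007 - 2122) + 1*(-224))*(-4349 + (3 - 13/5*2)) = (3518*(-1115) - 224)*(-4349 + (3 - 26/5)) = (-3922570 - 224)*(-4349 - 11/5) = -3922794*(-21756/5) = 85344306264/5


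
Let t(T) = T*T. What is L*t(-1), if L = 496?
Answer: 496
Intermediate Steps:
t(T) = T**2
L*t(-1) = 496*(-1)**2 = 496*1 = 496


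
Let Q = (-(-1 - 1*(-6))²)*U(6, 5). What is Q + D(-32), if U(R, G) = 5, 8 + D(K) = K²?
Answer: 891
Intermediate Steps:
D(K) = -8 + K²
Q = -125 (Q = -(-1 - 1*(-6))²*5 = -(-1 + 6)²*5 = -1*5²*5 = -1*25*5 = -25*5 = -125)
Q + D(-32) = -125 + (-8 + (-32)²) = -125 + (-8 + 1024) = -125 + 1016 = 891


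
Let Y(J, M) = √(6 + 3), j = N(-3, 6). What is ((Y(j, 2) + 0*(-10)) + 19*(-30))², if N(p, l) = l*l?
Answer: 321489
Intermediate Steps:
N(p, l) = l²
j = 36 (j = 6² = 36)
Y(J, M) = 3 (Y(J, M) = √9 = 3)
((Y(j, 2) + 0*(-10)) + 19*(-30))² = ((3 + 0*(-10)) + 19*(-30))² = ((3 + 0) - 570)² = (3 - 570)² = (-567)² = 321489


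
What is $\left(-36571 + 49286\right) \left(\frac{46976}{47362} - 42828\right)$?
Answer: $- \frac{12895379821700}{23681} \approx -5.4455 \cdot 10^{8}$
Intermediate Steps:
$\left(-36571 + 49286\right) \left(\frac{46976}{47362} - 42828\right) = 12715 \left(46976 \cdot \frac{1}{47362} - 42828\right) = 12715 \left(\frac{23488}{23681} - 42828\right) = 12715 \left(- \frac{1014186380}{23681}\right) = - \frac{12895379821700}{23681}$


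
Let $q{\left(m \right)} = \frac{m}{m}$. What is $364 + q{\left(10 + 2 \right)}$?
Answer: $365$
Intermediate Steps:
$q{\left(m \right)} = 1$
$364 + q{\left(10 + 2 \right)} = 364 + 1 = 365$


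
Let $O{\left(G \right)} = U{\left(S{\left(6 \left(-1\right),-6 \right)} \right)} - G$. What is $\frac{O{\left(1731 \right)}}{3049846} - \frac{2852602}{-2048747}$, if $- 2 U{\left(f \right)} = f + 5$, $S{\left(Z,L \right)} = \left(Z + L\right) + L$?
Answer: $\frac{17392927470181}{12496725685924} \approx 1.3918$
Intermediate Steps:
$S{\left(Z,L \right)} = Z + 2 L$ ($S{\left(Z,L \right)} = \left(L + Z\right) + L = Z + 2 L$)
$U{\left(f \right)} = - \frac{5}{2} - \frac{f}{2}$ ($U{\left(f \right)} = - \frac{f + 5}{2} = - \frac{5 + f}{2} = - \frac{5}{2} - \frac{f}{2}$)
$O{\left(G \right)} = \frac{13}{2} - G$ ($O{\left(G \right)} = \left(- \frac{5}{2} - \frac{6 \left(-1\right) + 2 \left(-6\right)}{2}\right) - G = \left(- \frac{5}{2} - \frac{-6 - 12}{2}\right) - G = \left(- \frac{5}{2} - -9\right) - G = \left(- \frac{5}{2} + 9\right) - G = \frac{13}{2} - G$)
$\frac{O{\left(1731 \right)}}{3049846} - \frac{2852602}{-2048747} = \frac{\frac{13}{2} - 1731}{3049846} - \frac{2852602}{-2048747} = \left(\frac{13}{2} - 1731\right) \frac{1}{3049846} - - \frac{2852602}{2048747} = \left(- \frac{3449}{2}\right) \frac{1}{3049846} + \frac{2852602}{2048747} = - \frac{3449}{6099692} + \frac{2852602}{2048747} = \frac{17392927470181}{12496725685924}$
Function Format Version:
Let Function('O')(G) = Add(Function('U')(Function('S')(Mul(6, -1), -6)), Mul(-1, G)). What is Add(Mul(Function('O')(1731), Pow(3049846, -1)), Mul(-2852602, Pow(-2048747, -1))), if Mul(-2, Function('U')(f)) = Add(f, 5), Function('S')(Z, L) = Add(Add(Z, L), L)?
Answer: Rational(17392927470181, 12496725685924) ≈ 1.3918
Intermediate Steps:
Function('S')(Z, L) = Add(Z, Mul(2, L)) (Function('S')(Z, L) = Add(Add(L, Z), L) = Add(Z, Mul(2, L)))
Function('U')(f) = Add(Rational(-5, 2), Mul(Rational(-1, 2), f)) (Function('U')(f) = Mul(Rational(-1, 2), Add(f, 5)) = Mul(Rational(-1, 2), Add(5, f)) = Add(Rational(-5, 2), Mul(Rational(-1, 2), f)))
Function('O')(G) = Add(Rational(13, 2), Mul(-1, G)) (Function('O')(G) = Add(Add(Rational(-5, 2), Mul(Rational(-1, 2), Add(Mul(6, -1), Mul(2, -6)))), Mul(-1, G)) = Add(Add(Rational(-5, 2), Mul(Rational(-1, 2), Add(-6, -12))), Mul(-1, G)) = Add(Add(Rational(-5, 2), Mul(Rational(-1, 2), -18)), Mul(-1, G)) = Add(Add(Rational(-5, 2), 9), Mul(-1, G)) = Add(Rational(13, 2), Mul(-1, G)))
Add(Mul(Function('O')(1731), Pow(3049846, -1)), Mul(-2852602, Pow(-2048747, -1))) = Add(Mul(Add(Rational(13, 2), Mul(-1, 1731)), Pow(3049846, -1)), Mul(-2852602, Pow(-2048747, -1))) = Add(Mul(Add(Rational(13, 2), -1731), Rational(1, 3049846)), Mul(-2852602, Rational(-1, 2048747))) = Add(Mul(Rational(-3449, 2), Rational(1, 3049846)), Rational(2852602, 2048747)) = Add(Rational(-3449, 6099692), Rational(2852602, 2048747)) = Rational(17392927470181, 12496725685924)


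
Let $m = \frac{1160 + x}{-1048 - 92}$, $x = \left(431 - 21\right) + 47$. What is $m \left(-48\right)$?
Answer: $\frac{6468}{95} \approx 68.084$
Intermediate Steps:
$x = 457$ ($x = 410 + 47 = 457$)
$m = - \frac{539}{380}$ ($m = \frac{1160 + 457}{-1048 - 92} = \frac{1617}{-1140} = 1617 \left(- \frac{1}{1140}\right) = - \frac{539}{380} \approx -1.4184$)
$m \left(-48\right) = \left(- \frac{539}{380}\right) \left(-48\right) = \frac{6468}{95}$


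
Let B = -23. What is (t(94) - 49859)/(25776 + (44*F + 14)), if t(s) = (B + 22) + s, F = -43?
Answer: -24883/11949 ≈ -2.0824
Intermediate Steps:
t(s) = -1 + s (t(s) = (-23 + 22) + s = -1 + s)
(t(94) - 49859)/(25776 + (44*F + 14)) = ((-1 + 94) - 49859)/(25776 + (44*(-43) + 14)) = (93 - 49859)/(25776 + (-1892 + 14)) = -49766/(25776 - 1878) = -49766/23898 = -49766*1/23898 = -24883/11949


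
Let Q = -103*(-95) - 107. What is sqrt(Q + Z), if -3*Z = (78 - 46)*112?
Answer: 5*sqrt(3054)/3 ≈ 92.105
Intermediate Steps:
Z = -3584/3 (Z = -(78 - 46)*112/3 = -32*112/3 = -1/3*3584 = -3584/3 ≈ -1194.7)
Q = 9678 (Q = 9785 - 107 = 9678)
sqrt(Q + Z) = sqrt(9678 - 3584/3) = sqrt(25450/3) = 5*sqrt(3054)/3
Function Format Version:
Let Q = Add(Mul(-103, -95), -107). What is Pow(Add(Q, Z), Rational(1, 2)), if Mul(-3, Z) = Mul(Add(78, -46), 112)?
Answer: Mul(Rational(5, 3), Pow(3054, Rational(1, 2))) ≈ 92.105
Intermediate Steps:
Z = Rational(-3584, 3) (Z = Mul(Rational(-1, 3), Mul(Add(78, -46), 112)) = Mul(Rational(-1, 3), Mul(32, 112)) = Mul(Rational(-1, 3), 3584) = Rational(-3584, 3) ≈ -1194.7)
Q = 9678 (Q = Add(9785, -107) = 9678)
Pow(Add(Q, Z), Rational(1, 2)) = Pow(Add(9678, Rational(-3584, 3)), Rational(1, 2)) = Pow(Rational(25450, 3), Rational(1, 2)) = Mul(Rational(5, 3), Pow(3054, Rational(1, 2)))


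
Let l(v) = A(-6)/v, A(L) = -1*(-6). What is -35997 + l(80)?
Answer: -1439877/40 ≈ -35997.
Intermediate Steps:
A(L) = 6
l(v) = 6/v
-35997 + l(80) = -35997 + 6/80 = -35997 + 6*(1/80) = -35997 + 3/40 = -1439877/40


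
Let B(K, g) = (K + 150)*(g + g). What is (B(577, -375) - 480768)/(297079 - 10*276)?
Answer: -1026018/294319 ≈ -3.4861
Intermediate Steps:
B(K, g) = 2*g*(150 + K) (B(K, g) = (150 + K)*(2*g) = 2*g*(150 + K))
(B(577, -375) - 480768)/(297079 - 10*276) = (2*(-375)*(150 + 577) - 480768)/(297079 - 10*276) = (2*(-375)*727 - 480768)/(297079 - 2760) = (-545250 - 480768)/294319 = -1026018*1/294319 = -1026018/294319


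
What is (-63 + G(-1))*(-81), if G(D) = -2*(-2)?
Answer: 4779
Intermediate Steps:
G(D) = 4
(-63 + G(-1))*(-81) = (-63 + 4)*(-81) = -59*(-81) = 4779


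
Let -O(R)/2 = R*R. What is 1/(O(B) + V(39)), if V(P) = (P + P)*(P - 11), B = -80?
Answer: -1/10616 ≈ -9.4197e-5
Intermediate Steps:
V(P) = 2*P*(-11 + P) (V(P) = (2*P)*(-11 + P) = 2*P*(-11 + P))
O(R) = -2*R² (O(R) = -2*R*R = -2*R²)
1/(O(B) + V(39)) = 1/(-2*(-80)² + 2*39*(-11 + 39)) = 1/(-2*6400 + 2*39*28) = 1/(-12800 + 2184) = 1/(-10616) = -1/10616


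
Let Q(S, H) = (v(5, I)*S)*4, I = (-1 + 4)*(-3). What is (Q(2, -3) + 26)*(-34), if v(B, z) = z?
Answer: 1564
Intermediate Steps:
I = -9 (I = 3*(-3) = -9)
Q(S, H) = -36*S (Q(S, H) = -9*S*4 = -36*S)
(Q(2, -3) + 26)*(-34) = (-36*2 + 26)*(-34) = (-72 + 26)*(-34) = -46*(-34) = 1564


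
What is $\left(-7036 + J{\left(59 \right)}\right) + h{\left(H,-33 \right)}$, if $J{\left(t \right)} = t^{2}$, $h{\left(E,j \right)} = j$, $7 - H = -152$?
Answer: $-3588$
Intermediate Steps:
$H = 159$ ($H = 7 - -152 = 7 + 152 = 159$)
$\left(-7036 + J{\left(59 \right)}\right) + h{\left(H,-33 \right)} = \left(-7036 + 59^{2}\right) - 33 = \left(-7036 + 3481\right) - 33 = -3555 - 33 = -3588$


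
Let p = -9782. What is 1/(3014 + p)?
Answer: -1/6768 ≈ -0.00014775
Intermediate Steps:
1/(3014 + p) = 1/(3014 - 9782) = 1/(-6768) = -1/6768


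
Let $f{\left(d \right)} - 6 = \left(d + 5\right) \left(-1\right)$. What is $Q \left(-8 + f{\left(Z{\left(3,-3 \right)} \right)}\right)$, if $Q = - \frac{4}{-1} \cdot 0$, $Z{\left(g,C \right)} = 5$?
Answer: $0$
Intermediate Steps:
$f{\left(d \right)} = 1 - d$ ($f{\left(d \right)} = 6 + \left(d + 5\right) \left(-1\right) = 6 + \left(5 + d\right) \left(-1\right) = 6 - \left(5 + d\right) = 1 - d$)
$Q = 0$ ($Q = \left(-4\right) \left(-1\right) 0 = 4 \cdot 0 = 0$)
$Q \left(-8 + f{\left(Z{\left(3,-3 \right)} \right)}\right) = 0 \left(-8 + \left(1 - 5\right)\right) = 0 \left(-8 - 4\right) = 0 \left(-12\right) = 0$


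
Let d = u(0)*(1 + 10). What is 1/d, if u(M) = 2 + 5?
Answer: 1/77 ≈ 0.012987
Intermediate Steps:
u(M) = 7
d = 77 (d = 7*(1 + 10) = 7*11 = 77)
1/d = 1/77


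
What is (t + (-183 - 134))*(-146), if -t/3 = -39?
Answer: 29200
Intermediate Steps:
t = 117 (t = -3*(-39) = 117)
(t + (-183 - 134))*(-146) = (117 + (-183 - 134))*(-146) = (117 - 317)*(-146) = -200*(-146) = 29200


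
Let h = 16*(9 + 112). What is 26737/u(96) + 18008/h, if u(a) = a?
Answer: 3343225/11616 ≈ 287.81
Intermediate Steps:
h = 1936 (h = 16*121 = 1936)
26737/u(96) + 18008/h = 26737/96 + 18008/1936 = 26737*(1/96) + 18008*(1/1936) = 26737/96 + 2251/242 = 3343225/11616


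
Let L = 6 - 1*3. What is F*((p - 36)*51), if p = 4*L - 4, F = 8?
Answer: -11424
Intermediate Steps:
L = 3 (L = 6 - 3 = 3)
p = 8 (p = 4*3 - 4 = 12 - 4 = 8)
F*((p - 36)*51) = 8*((8 - 36)*51) = 8*(-28*51) = 8*(-1428) = -11424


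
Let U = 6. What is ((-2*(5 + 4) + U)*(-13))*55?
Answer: 8580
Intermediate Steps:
((-2*(5 + 4) + U)*(-13))*55 = ((-2*(5 + 4) + 6)*(-13))*55 = ((-2*9 + 6)*(-13))*55 = ((-18 + 6)*(-13))*55 = -12*(-13)*55 = 156*55 = 8580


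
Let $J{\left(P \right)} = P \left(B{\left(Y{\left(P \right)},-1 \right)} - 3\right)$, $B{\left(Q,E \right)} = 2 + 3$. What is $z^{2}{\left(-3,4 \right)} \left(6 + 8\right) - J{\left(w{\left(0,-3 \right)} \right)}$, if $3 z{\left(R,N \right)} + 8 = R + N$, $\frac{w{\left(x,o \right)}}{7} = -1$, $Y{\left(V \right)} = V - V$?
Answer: $\frac{812}{9} \approx 90.222$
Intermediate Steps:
$Y{\left(V \right)} = 0$
$B{\left(Q,E \right)} = 5$
$w{\left(x,o \right)} = -7$ ($w{\left(x,o \right)} = 7 \left(-1\right) = -7$)
$z{\left(R,N \right)} = - \frac{8}{3} + \frac{N}{3} + \frac{R}{3}$ ($z{\left(R,N \right)} = - \frac{8}{3} + \frac{R + N}{3} = - \frac{8}{3} + \frac{N + R}{3} = - \frac{8}{3} + \left(\frac{N}{3} + \frac{R}{3}\right) = - \frac{8}{3} + \frac{N}{3} + \frac{R}{3}$)
$J{\left(P \right)} = 2 P$ ($J{\left(P \right)} = P \left(5 - 3\right) = P 2 = 2 P$)
$z^{2}{\left(-3,4 \right)} \left(6 + 8\right) - J{\left(w{\left(0,-3 \right)} \right)} = \left(- \frac{8}{3} + \frac{1}{3} \cdot 4 + \frac{1}{3} \left(-3\right)\right)^{2} \left(6 + 8\right) - 2 \left(-7\right) = \left(- \frac{8}{3} + \frac{4}{3} - 1\right)^{2} \cdot 14 - -14 = \left(- \frac{7}{3}\right)^{2} \cdot 14 + 14 = \frac{49}{9} \cdot 14 + 14 = \frac{686}{9} + 14 = \frac{812}{9}$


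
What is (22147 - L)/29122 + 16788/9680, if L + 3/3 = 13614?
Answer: 71438657/35237620 ≈ 2.0273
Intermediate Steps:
L = 13613 (L = -1 + 13614 = 13613)
(22147 - L)/29122 + 16788/9680 = (22147 - 1*13613)/29122 + 16788/9680 = (22147 - 13613)*(1/29122) + 16788*(1/9680) = 8534*(1/29122) + 4197/2420 = 4267/14561 + 4197/2420 = 71438657/35237620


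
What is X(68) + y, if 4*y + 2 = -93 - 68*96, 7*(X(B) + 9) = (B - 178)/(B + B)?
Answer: -198119/119 ≈ -1664.9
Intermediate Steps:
X(B) = -9 + (-178 + B)/(14*B) (X(B) = -9 + ((B - 178)/(B + B))/7 = -9 + ((-178 + B)/((2*B)))/7 = -9 + ((-178 + B)*(1/(2*B)))/7 = -9 + ((-178 + B)/(2*B))/7 = -9 + (-178 + B)/(14*B))
y = -6623/4 (y = -1/2 + (-93 - 68*96)/4 = -1/2 + (-93 - 6528)/4 = -1/2 + (1/4)*(-6621) = -1/2 - 6621/4 = -6623/4 ≈ -1655.8)
X(68) + y = (1/14)*(-178 - 125*68)/68 - 6623/4 = (1/14)*(1/68)*(-178 - 8500) - 6623/4 = (1/14)*(1/68)*(-8678) - 6623/4 = -4339/476 - 6623/4 = -198119/119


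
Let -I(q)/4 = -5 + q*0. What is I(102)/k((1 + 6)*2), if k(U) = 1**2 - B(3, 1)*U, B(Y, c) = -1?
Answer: 4/3 ≈ 1.3333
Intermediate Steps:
I(q) = 20 (I(q) = -4*(-5 + q*0) = -4*(-5 + 0) = -4*(-5) = 20)
k(U) = 1 + U (k(U) = 1**2 - (-1)*U = 1 + U)
I(102)/k((1 + 6)*2) = 20/(1 + (1 + 6)*2) = 20/(1 + 7*2) = 20/(1 + 14) = 20/15 = 20*(1/15) = 4/3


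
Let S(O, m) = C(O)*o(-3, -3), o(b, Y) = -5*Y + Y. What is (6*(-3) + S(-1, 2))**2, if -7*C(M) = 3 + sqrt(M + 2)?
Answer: 30276/49 ≈ 617.88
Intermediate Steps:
o(b, Y) = -4*Y
C(M) = -3/7 - sqrt(2 + M)/7 (C(M) = -(3 + sqrt(M + 2))/7 = -(3 + sqrt(2 + M))/7 = -3/7 - sqrt(2 + M)/7)
S(O, m) = -36/7 - 12*sqrt(2 + O)/7 (S(O, m) = (-3/7 - sqrt(2 + O)/7)*(-4*(-3)) = (-3/7 - sqrt(2 + O)/7)*12 = -36/7 - 12*sqrt(2 + O)/7)
(6*(-3) + S(-1, 2))**2 = (6*(-3) + (-36/7 - 12*sqrt(2 - 1)/7))**2 = (-18 + (-36/7 - 12*sqrt(1)/7))**2 = (-18 + (-36/7 - 12/7*1))**2 = (-18 + (-36/7 - 12/7))**2 = (-18 - 48/7)**2 = (-174/7)**2 = 30276/49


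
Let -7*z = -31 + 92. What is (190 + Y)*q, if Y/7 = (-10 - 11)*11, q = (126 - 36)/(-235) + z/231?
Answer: 45625471/75999 ≈ 600.34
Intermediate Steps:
z = -61/7 (z = -(-31 + 92)/7 = -⅐*61 = -61/7 ≈ -8.7143)
q = -31973/75999 (q = (126 - 36)/(-235) - 61/7/231 = 90*(-1/235) - 61/7*1/231 = -18/47 - 61/1617 = -31973/75999 ≈ -0.42070)
Y = -1617 (Y = 7*((-10 - 11)*11) = 7*(-21*11) = 7*(-231) = -1617)
(190 + Y)*q = (190 - 1617)*(-31973/75999) = -1427*(-31973/75999) = 45625471/75999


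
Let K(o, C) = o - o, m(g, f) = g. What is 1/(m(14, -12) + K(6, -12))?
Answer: 1/14 ≈ 0.071429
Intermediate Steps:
K(o, C) = 0
1/(m(14, -12) + K(6, -12)) = 1/(14 + 0) = 1/14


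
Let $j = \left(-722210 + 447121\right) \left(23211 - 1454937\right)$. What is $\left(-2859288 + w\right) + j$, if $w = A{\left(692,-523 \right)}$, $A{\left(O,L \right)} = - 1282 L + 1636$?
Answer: $393849886448$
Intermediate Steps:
$A{\left(O,L \right)} = 1636 - 1282 L$
$j = 393852073614$ ($j = \left(-275089\right) \left(-1431726\right) = 393852073614$)
$w = 672122$ ($w = 1636 - -670486 = 1636 + 670486 = 672122$)
$\left(-2859288 + w\right) + j = \left(-2859288 + 672122\right) + 393852073614 = -2187166 + 393852073614 = 393849886448$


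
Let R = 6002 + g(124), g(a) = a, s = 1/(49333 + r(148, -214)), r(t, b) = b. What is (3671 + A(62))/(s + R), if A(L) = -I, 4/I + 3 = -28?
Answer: 1117997559/1865598569 ≈ 0.59927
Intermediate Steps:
I = -4/31 (I = 4/(-3 - 28) = 4/(-31) = 4*(-1/31) = -4/31 ≈ -0.12903)
A(L) = 4/31 (A(L) = -1*(-4/31) = 4/31)
s = 1/49119 (s = 1/(49333 - 214) = 1/49119 ≈ 2.0359e-5)
R = 6126 (R = 6002 + 124 = 6126)
(3671 + A(62))/(s + R) = (3671 + 4/31)/(1/49119 + 6126) = 113805/(31*(300902995/49119)) = (113805/31)*(49119/300902995) = 1117997559/1865598569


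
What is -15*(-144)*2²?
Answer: 8640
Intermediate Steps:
-15*(-144)*2² = 2160*4 = 8640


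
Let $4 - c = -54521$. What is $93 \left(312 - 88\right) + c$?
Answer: $75357$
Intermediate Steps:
$c = 54525$ ($c = 4 - -54521 = 4 + 54521 = 54525$)
$93 \left(312 - 88\right) + c = 93 \left(312 - 88\right) + 54525 = 93 \cdot 224 + 54525 = 20832 + 54525 = 75357$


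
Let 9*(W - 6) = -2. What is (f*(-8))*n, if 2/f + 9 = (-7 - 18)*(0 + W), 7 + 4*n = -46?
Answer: -1908/1381 ≈ -1.3816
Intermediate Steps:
W = 52/9 (W = 6 + (1/9)*(-2) = 6 - 2/9 = 52/9 ≈ 5.7778)
n = -53/4 (n = -7/4 + (1/4)*(-46) = -7/4 - 23/2 = -53/4 ≈ -13.250)
f = -18/1381 (f = 2/(-9 + (-7 - 18)*(0 + 52/9)) = 2/(-9 - 25*52/9) = 2/(-9 - 1300/9) = 2/(-1381/9) = 2*(-9/1381) = -18/1381 ≈ -0.013034)
(f*(-8))*n = -18/1381*(-8)*(-53/4) = (144/1381)*(-53/4) = -1908/1381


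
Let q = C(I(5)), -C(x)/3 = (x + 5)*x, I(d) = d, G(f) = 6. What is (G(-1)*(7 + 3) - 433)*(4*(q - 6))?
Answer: 232752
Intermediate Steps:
C(x) = -3*x*(5 + x) (C(x) = -3*(x + 5)*x = -3*(5 + x)*x = -3*x*(5 + x))
q = -150 (q = -3*5*(5 + 5) = -3*5*10 = -150)
(G(-1)*(7 + 3) - 433)*(4*(q - 6)) = (6*(7 + 3) - 433)*(4*(-150 - 6)) = (6*10 - 433)*(4*(-156)) = (60 - 433)*(-624) = -373*(-624) = 232752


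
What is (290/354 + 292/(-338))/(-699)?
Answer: 1337/20909187 ≈ 6.3943e-5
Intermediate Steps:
(290/354 + 292/(-338))/(-699) = (290*(1/354) + 292*(-1/338))*(-1/699) = (145/177 - 146/169)*(-1/699) = -1337/29913*(-1/699) = 1337/20909187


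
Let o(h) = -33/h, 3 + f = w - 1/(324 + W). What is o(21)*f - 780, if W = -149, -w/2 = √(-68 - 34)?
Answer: -949714/1225 + 22*I*√102/7 ≈ -775.28 + 31.741*I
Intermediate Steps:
w = -2*I*√102 (w = -2*√(-68 - 34) = -2*I*√102 ≈ -20.199*I)
f = -526/175 - 2*I*√102 (f = -3 + (-2*I*√102 - 1/(324 - 149)) = -3 + (-2*I*√102 - 1/175) = -3 + (-1/175 - 2*I*√102) = -526/175 - 2*I*√102 ≈ -3.0057 - 20.199*I)
o(21)*f - 780 = (-33/21)*(-526/175 - 2*I*√102) - 780 = (-33*1/21)*(-526/175 - 2*I*√102) - 780 = -11*(-526/175 - 2*I*√102)/7 - 780 = (5786/1225 + 22*I*√102/7) - 780 = -949714/1225 + 22*I*√102/7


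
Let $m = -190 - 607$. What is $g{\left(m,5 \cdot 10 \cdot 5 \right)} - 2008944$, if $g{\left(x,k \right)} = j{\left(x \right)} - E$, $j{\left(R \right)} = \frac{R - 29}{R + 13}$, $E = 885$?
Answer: $- \frac{112550365}{56} \approx -2.0098 \cdot 10^{6}$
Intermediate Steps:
$m = -797$ ($m = -190 - 607 = -797$)
$j{\left(R \right)} = \frac{-29 + R}{13 + R}$
$g{\left(x,k \right)} = -885 + \frac{-29 + x}{13 + x}$ ($g{\left(x,k \right)} = \frac{-29 + x}{13 + x} - 885 = -885 + \frac{-29 + x}{13 + x}$)
$g{\left(m,5 \cdot 10 \cdot 5 \right)} - 2008944 = \frac{2 \left(-5767 - -352274\right)}{13 - 797} - 2008944 = \frac{2 \left(-5767 + 352274\right)}{-784} - 2008944 = 2 \left(- \frac{1}{784}\right) 346507 - 2008944 = - \frac{49501}{56} - 2008944 = - \frac{112550365}{56}$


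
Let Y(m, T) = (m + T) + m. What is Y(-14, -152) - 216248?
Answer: -216428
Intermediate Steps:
Y(m, T) = T + 2*m (Y(m, T) = (T + m) + m = T + 2*m)
Y(-14, -152) - 216248 = (-152 + 2*(-14)) - 216248 = (-152 - 28) - 216248 = -180 - 216248 = -216428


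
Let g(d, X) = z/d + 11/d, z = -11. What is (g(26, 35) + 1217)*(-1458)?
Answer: -1774386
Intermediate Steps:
g(d, X) = 0 (g(d, X) = -11/d + 11/d = 0)
(g(26, 35) + 1217)*(-1458) = (0 + 1217)*(-1458) = 1217*(-1458) = -1774386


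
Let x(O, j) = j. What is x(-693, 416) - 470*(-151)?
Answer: 71386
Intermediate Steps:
x(-693, 416) - 470*(-151) = 416 - 470*(-151) = 416 + 70970 = 71386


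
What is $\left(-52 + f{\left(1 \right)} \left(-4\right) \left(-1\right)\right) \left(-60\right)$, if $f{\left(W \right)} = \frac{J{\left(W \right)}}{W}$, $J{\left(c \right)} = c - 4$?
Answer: $3840$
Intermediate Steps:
$J{\left(c \right)} = -4 + c$ ($J{\left(c \right)} = c - 4 = -4 + c$)
$f{\left(W \right)} = \frac{-4 + W}{W}$
$\left(-52 + f{\left(1 \right)} \left(-4\right) \left(-1\right)\right) \left(-60\right) = \left(-52 + \frac{-4 + 1}{1} \left(-4\right) \left(-1\right)\right) \left(-60\right) = \left(-52 + 1 \left(-3\right) \left(-4\right) \left(-1\right)\right) \left(-60\right) = \left(-52 + \left(-3\right) \left(-4\right) \left(-1\right)\right) \left(-60\right) = \left(-52 + 12 \left(-1\right)\right) \left(-60\right) = \left(-52 - 12\right) \left(-60\right) = \left(-64\right) \left(-60\right) = 3840$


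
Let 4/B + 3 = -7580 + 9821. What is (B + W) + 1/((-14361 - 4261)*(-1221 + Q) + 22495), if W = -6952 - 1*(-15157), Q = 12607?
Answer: 216280657230210/26359611227 ≈ 8205.0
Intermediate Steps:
B = 2/1119 (B = 4/(-3 + (-7580 + 9821)) = 4/(-3 + 2241) = 4/2238 = 4*(1/2238) = 2/1119 ≈ 0.0017873)
W = 8205 (W = -6952 + 15157 = 8205)
(B + W) + 1/((-14361 - 4261)*(-1221 + Q) + 22495) = (2/1119 + 8205) + 1/((-14361 - 4261)*(-1221 + 12607) + 22495) = 9181397/1119 + 1/(-18622*11386 + 22495) = 9181397/1119 + 1/(-212030092 + 22495) = 9181397/1119 + 1/(-212007597) = 9181397/1119 - 1/212007597 = 216280657230210/26359611227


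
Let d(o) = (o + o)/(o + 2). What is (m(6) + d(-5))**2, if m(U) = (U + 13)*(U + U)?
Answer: 481636/9 ≈ 53515.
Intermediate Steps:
m(U) = 2*U*(13 + U) (m(U) = (13 + U)*(2*U) = 2*U*(13 + U))
d(o) = 2*o/(2 + o) (d(o) = (2*o)/(2 + o) = 2*o/(2 + o))
(m(6) + d(-5))**2 = (2*6*(13 + 6) + 2*(-5)/(2 - 5))**2 = (2*6*19 + 2*(-5)/(-3))**2 = (228 + 2*(-5)*(-1/3))**2 = (228 + 10/3)**2 = (694/3)**2 = 481636/9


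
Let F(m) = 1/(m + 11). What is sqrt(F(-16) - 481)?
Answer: I*sqrt(12030)/5 ≈ 21.936*I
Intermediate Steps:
F(m) = 1/(11 + m)
sqrt(F(-16) - 481) = sqrt(1/(11 - 16) - 481) = sqrt(1/(-5) - 481) = sqrt(-1/5 - 481) = sqrt(-2406/5) = I*sqrt(12030)/5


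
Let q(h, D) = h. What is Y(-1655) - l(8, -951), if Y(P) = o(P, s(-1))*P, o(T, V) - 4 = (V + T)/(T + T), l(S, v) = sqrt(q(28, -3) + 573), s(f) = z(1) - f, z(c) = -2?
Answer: -7448 - sqrt(601) ≈ -7472.5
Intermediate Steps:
s(f) = -2 - f
l(S, v) = sqrt(601) (l(S, v) = sqrt(28 + 573) = sqrt(601))
o(T, V) = 4 + (T + V)/(2*T) (o(T, V) = 4 + (V + T)/(T + T) = 4 + (T + V)/((2*T)) = 4 + (T + V)*(1/(2*T)) = 4 + (T + V)/(2*T))
Y(P) = -1/2 + 9*P/2 (Y(P) = (((-2 - 1*(-1)) + 9*P)/(2*P))*P = (((-2 + 1) + 9*P)/(2*P))*P = ((-1 + 9*P)/(2*P))*P = -1/2 + 9*P/2)
Y(-1655) - l(8, -951) = (-1/2 + (9/2)*(-1655)) - sqrt(601) = (-1/2 - 14895/2) - sqrt(601) = -7448 - sqrt(601)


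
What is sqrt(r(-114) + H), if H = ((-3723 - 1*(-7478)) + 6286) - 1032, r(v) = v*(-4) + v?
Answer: 3*sqrt(1039) ≈ 96.701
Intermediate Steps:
r(v) = -3*v (r(v) = -4*v + v = -3*v)
H = 9009 (H = ((-3723 + 7478) + 6286) - 1032 = (3755 + 6286) - 1032 = 10041 - 1032 = 9009)
sqrt(r(-114) + H) = sqrt(-3*(-114) + 9009) = sqrt(342 + 9009) = sqrt(9351) = 3*sqrt(1039)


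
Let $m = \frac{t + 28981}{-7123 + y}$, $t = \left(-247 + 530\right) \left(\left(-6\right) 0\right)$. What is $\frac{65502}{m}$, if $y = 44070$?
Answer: $\frac{2420102394}{28981} \approx 83507.0$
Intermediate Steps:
$t = 0$ ($t = 283 \cdot 0 = 0$)
$m = \frac{28981}{36947}$ ($m = \frac{0 + 28981}{-7123 + 44070} = \frac{28981}{36947} \approx 0.78439$)
$\frac{65502}{m} = \frac{65502}{\frac{28981}{36947}} = 65502 \cdot \frac{36947}{28981} = \frac{2420102394}{28981}$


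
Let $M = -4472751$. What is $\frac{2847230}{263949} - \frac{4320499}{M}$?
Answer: $\frac{272065533731}{23148591249} \approx 11.753$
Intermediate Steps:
$\frac{2847230}{263949} - \frac{4320499}{M} = \frac{2847230}{263949} - \frac{4320499}{-4472751} = 2847230 \cdot \frac{1}{263949} - - \frac{254147}{263103} = \frac{2847230}{263949} + \frac{254147}{263103} = \frac{272065533731}{23148591249}$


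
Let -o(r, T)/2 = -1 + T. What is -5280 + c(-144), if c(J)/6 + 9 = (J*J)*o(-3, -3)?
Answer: 989994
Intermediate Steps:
o(r, T) = 2 - 2*T (o(r, T) = -2*(-1 + T) = 2 - 2*T)
c(J) = -54 + 48*J**2 (c(J) = -54 + 6*((J*J)*(2 - 2*(-3))) = -54 + 6*(J**2*(2 + 6)) = -54 + 6*(J**2*8) = -54 + 6*(8*J**2) = -54 + 48*J**2)
-5280 + c(-144) = -5280 + (-54 + 48*(-144)**2) = -5280 + (-54 + 48*20736) = -5280 + (-54 + 995328) = -5280 + 995274 = 989994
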